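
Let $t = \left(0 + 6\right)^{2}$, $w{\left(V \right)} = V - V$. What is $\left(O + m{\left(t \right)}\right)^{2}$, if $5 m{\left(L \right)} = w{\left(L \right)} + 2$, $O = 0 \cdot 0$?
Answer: $\frac{4}{25} \approx 0.16$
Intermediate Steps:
$w{\left(V \right)} = 0$
$O = 0$
$t = 36$ ($t = 6^{2} = 36$)
$m{\left(L \right)} = \frac{2}{5}$ ($m{\left(L \right)} = \frac{0 + 2}{5} = \frac{1}{5} \cdot 2 = \frac{2}{5}$)
$\left(O + m{\left(t \right)}\right)^{2} = \left(0 + \frac{2}{5}\right)^{2} = \left(\frac{2}{5}\right)^{2} = \frac{4}{25}$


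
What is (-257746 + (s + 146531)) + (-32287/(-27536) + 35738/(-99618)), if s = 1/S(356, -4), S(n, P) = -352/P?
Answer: -1677882346470793/15086946864 ≈ -1.1121e+5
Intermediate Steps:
s = 1/88 (s = 1/(-352/(-4)) = 1/(-352*(-¼)) = 1/88 ≈ 0.011364)
(-257746 + (s + 146531)) + (-32287/(-27536) + 35738/(-99618)) = (-257746 + (1/88 + 146531)) + (-32287/(-27536) + 35738/(-99618)) = (-257746 + 12894729/88) + (-32287*(-1/27536) + 35738*(-1/99618)) = -9786919/88 + (32287/27536 - 17869/49809) = -9786919/88 + 1116142399/1371540624 = -1677882346470793/15086946864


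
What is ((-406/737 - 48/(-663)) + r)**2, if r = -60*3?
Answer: 864112704890436/26528917129 ≈ 32572.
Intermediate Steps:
r = -180
((-406/737 - 48/(-663)) + r)**2 = ((-406/737 - 48/(-663)) - 180)**2 = ((-406*1/737 - 48*(-1/663)) - 180)**2 = ((-406/737 + 16/221) - 180)**2 = (-77934/162877 - 180)**2 = (-29395794/162877)**2 = 864112704890436/26528917129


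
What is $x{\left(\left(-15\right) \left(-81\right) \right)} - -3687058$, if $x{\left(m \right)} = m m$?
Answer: $5163283$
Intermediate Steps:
$x{\left(m \right)} = m^{2}$
$x{\left(\left(-15\right) \left(-81\right) \right)} - -3687058 = \left(\left(-15\right) \left(-81\right)\right)^{2} - -3687058 = 1215^{2} + 3687058 = 1476225 + 3687058 = 5163283$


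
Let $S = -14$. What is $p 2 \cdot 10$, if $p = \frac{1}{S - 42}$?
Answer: $- \frac{5}{14} \approx -0.35714$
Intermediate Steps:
$p = - \frac{1}{56}$ ($p = \frac{1}{-14 - 42} = \frac{1}{-56} = - \frac{1}{56} \approx -0.017857$)
$p 2 \cdot 10 = \left(- \frac{1}{56}\right) 2 \cdot 10 = \left(- \frac{1}{28}\right) 10 = - \frac{5}{14}$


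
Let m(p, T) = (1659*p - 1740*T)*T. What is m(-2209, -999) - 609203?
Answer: 1923935326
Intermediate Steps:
m(p, T) = T*(-1740*T + 1659*p) (m(p, T) = (-1740*T + 1659*p)*T = T*(-1740*T + 1659*p))
m(-2209, -999) - 609203 = 3*(-999)*(-580*(-999) + 553*(-2209)) - 609203 = 3*(-999)*(579420 - 1221577) - 609203 = 3*(-999)*(-642157) - 609203 = 1924544529 - 609203 = 1923935326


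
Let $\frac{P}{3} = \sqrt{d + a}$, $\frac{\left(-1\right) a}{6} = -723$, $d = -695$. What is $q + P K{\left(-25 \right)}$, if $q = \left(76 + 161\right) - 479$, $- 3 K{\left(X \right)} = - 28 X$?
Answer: $-242 - 700 \sqrt{3643} \approx -42492.0$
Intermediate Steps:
$K{\left(X \right)} = \frac{28 X}{3}$ ($K{\left(X \right)} = - \frac{\left(-28\right) X}{3} = \frac{28 X}{3}$)
$a = 4338$ ($a = \left(-6\right) \left(-723\right) = 4338$)
$q = -242$ ($q = 237 - 479 = -242$)
$P = 3 \sqrt{3643}$ ($P = 3 \sqrt{-695 + 4338} = 3 \sqrt{3643} \approx 181.07$)
$q + P K{\left(-25 \right)} = -242 + 3 \sqrt{3643} \cdot \frac{28}{3} \left(-25\right) = -242 + 3 \sqrt{3643} \left(- \frac{700}{3}\right) = -242 - 700 \sqrt{3643}$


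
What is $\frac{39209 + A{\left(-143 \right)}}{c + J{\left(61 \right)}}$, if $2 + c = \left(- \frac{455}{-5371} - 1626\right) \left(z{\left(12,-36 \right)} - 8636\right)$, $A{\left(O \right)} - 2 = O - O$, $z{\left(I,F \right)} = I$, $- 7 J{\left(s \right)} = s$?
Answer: $\frac{1474215967}{527180724263} \approx 0.0027964$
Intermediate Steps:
$J{\left(s \right)} = - \frac{s}{7}$
$A{\left(O \right)} = 2$ ($A{\left(O \right)} = 2 + \left(O - O\right) = 2 + 0 = 2$)
$c = \frac{75311578842}{5371}$ ($c = -2 + \left(- \frac{455}{-5371} - 1626\right) \left(12 - 8636\right) = -2 + \left(\left(-455\right) \left(- \frac{1}{5371}\right) - 1626\right) \left(-8624\right) = -2 + \left(\frac{455}{5371} - 1626\right) \left(-8624\right) = -2 - - \frac{75311589584}{5371} = -2 + \frac{75311589584}{5371} = \frac{75311578842}{5371} \approx 1.4022 \cdot 10^{7}$)
$\frac{39209 + A{\left(-143 \right)}}{c + J{\left(61 \right)}} = \frac{39209 + 2}{\frac{75311578842}{5371} - \frac{61}{7}} = \frac{39211}{\frac{75311578842}{5371} - \frac{61}{7}} = \frac{39211}{\frac{527180724263}{37597}} = 39211 \cdot \frac{37597}{527180724263} = \frac{1474215967}{527180724263}$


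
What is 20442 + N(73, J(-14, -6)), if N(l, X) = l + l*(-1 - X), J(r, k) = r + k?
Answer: 21902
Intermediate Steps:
J(r, k) = k + r
20442 + N(73, J(-14, -6)) = 20442 - 1*(-6 - 14)*73 = 20442 - 1*(-20)*73 = 20442 + 1460 = 21902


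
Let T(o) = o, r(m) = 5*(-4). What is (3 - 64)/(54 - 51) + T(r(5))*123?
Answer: -7441/3 ≈ -2480.3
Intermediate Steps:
r(m) = -20
(3 - 64)/(54 - 51) + T(r(5))*123 = (3 - 64)/(54 - 51) - 20*123 = -61/3 - 2460 = -7441/3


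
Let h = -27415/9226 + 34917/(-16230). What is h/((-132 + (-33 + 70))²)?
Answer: -63924141/112615439125 ≈ -0.00056763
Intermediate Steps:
h = -63924141/12478165 (h = -27415*1/9226 + 34917*(-1/16230) = -27415/9226 - 11639/5410 = -63924141/12478165 ≈ -5.1229)
h/((-132 + (-33 + 70))²) = -63924141/(12478165*(-132 + (-33 + 70))²) = -63924141/(12478165*(-132 + 37)²) = -63924141/(12478165*((-95)²)) = -63924141/12478165/9025 = -63924141/12478165*1/9025 = -63924141/112615439125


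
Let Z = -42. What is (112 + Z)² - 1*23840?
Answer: -18940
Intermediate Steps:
(112 + Z)² - 1*23840 = (112 - 42)² - 1*23840 = 70² - 23840 = 4900 - 23840 = -18940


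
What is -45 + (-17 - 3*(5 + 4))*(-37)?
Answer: 1583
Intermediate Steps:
-45 + (-17 - 3*(5 + 4))*(-37) = -45 + (-17 - 3*9)*(-37) = -45 + (-17 - 27)*(-37) = -45 - 44*(-37) = -45 + 1628 = 1583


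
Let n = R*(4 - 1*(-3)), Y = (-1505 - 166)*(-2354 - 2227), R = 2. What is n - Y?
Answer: -7654837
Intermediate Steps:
Y = 7654851 (Y = -1671*(-4581) = 7654851)
n = 14 (n = 2*(4 - 1*(-3)) = 2*(4 + 3) = 2*7 = 14)
n - Y = 14 - 1*7654851 = 14 - 7654851 = -7654837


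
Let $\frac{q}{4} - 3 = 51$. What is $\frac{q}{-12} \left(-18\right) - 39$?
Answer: $285$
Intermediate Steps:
$q = 216$ ($q = 12 + 4 \cdot 51 = 12 + 204 = 216$)
$\frac{q}{-12} \left(-18\right) - 39 = \frac{216}{-12} \left(-18\right) - 39 = 216 \left(- \frac{1}{12}\right) \left(-18\right) - 39 = \left(-18\right) \left(-18\right) - 39 = 324 - 39 = 285$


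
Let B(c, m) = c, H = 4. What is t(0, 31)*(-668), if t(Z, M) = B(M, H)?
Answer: -20708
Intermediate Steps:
t(Z, M) = M
t(0, 31)*(-668) = 31*(-668) = -20708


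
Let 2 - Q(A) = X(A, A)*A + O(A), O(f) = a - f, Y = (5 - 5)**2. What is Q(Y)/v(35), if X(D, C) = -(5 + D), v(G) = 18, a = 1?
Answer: 1/18 ≈ 0.055556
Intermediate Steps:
Y = 0 (Y = 0**2 = 0)
X(D, C) = -5 - D
O(f) = 1 - f
Q(A) = 1 + A - A*(-5 - A) (Q(A) = 2 - ((-5 - A)*A + (1 - A)) = 2 - (A*(-5 - A) + (1 - A)) = 2 - (1 - A + A*(-5 - A)) = 2 + (-1 + A - A*(-5 - A)) = 1 + A - A*(-5 - A))
Q(Y)/v(35) = (1 + 0 + 0*(5 + 0))/18 = (1 + 0 + 0*5)*(1/18) = (1 + 0 + 0)*(1/18) = 1*(1/18) = 1/18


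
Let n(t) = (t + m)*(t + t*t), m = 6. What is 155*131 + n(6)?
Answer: 20809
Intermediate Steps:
n(t) = (6 + t)*(t + t²) (n(t) = (t + 6)*(t + t*t) = (6 + t)*(t + t²))
155*131 + n(6) = 155*131 + 6*(6 + 6² + 7*6) = 20305 + 6*(6 + 36 + 42) = 20305 + 6*84 = 20305 + 504 = 20809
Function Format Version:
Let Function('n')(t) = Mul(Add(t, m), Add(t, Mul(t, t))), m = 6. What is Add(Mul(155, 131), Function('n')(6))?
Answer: 20809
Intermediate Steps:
Function('n')(t) = Mul(Add(6, t), Add(t, Pow(t, 2))) (Function('n')(t) = Mul(Add(t, 6), Add(t, Mul(t, t))) = Mul(Add(6, t), Add(t, Pow(t, 2))))
Add(Mul(155, 131), Function('n')(6)) = Add(Mul(155, 131), Mul(6, Add(6, Pow(6, 2), Mul(7, 6)))) = Add(20305, Mul(6, Add(6, 36, 42))) = Add(20305, Mul(6, 84)) = Add(20305, 504) = 20809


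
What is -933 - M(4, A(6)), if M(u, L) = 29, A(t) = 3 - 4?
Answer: -962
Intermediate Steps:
A(t) = -1
-933 - M(4, A(6)) = -933 - 1*29 = -933 - 29 = -962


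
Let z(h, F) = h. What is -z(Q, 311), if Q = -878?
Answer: 878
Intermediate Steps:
-z(Q, 311) = -1*(-878) = 878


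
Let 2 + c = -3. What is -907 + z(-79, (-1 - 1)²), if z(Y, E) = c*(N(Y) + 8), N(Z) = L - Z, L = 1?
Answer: -1347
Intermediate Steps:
N(Z) = 1 - Z
c = -5 (c = -2 - 3 = -5)
z(Y, E) = -45 + 5*Y (z(Y, E) = -5*((1 - Y) + 8) = -5*(9 - Y) = -45 + 5*Y)
-907 + z(-79, (-1 - 1)²) = -907 + (-45 + 5*(-79)) = -907 + (-45 - 395) = -907 - 440 = -1347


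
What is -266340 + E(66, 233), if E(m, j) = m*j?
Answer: -250962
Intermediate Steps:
E(m, j) = j*m
-266340 + E(66, 233) = -266340 + 233*66 = -266340 + 15378 = -250962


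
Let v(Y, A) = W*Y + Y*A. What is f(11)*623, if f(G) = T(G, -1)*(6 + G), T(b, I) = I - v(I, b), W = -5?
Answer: 52955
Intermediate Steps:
v(Y, A) = -5*Y + A*Y (v(Y, A) = -5*Y + Y*A = -5*Y + A*Y)
T(b, I) = I - I*(-5 + b)
f(G) = (-6 + G)*(6 + G) (f(G) = (-(6 - G))*(6 + G) = (-6 + G)*(6 + G))
f(11)*623 = (-36 + 11²)*623 = (-36 + 121)*623 = 85*623 = 52955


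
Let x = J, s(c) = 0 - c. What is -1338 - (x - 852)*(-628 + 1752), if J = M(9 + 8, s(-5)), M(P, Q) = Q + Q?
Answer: 945070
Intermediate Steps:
s(c) = -c
M(P, Q) = 2*Q
J = 10 (J = 2*(-1*(-5)) = 2*5 = 10)
x = 10
-1338 - (x - 852)*(-628 + 1752) = -1338 - (10 - 852)*(-628 + 1752) = -1338 - (-842)*1124 = -1338 - 1*(-946408) = -1338 + 946408 = 945070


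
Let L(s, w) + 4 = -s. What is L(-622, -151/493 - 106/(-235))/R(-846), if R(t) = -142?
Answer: -309/71 ≈ -4.3521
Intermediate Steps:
L(s, w) = -4 - s
L(-622, -151/493 - 106/(-235))/R(-846) = (-4 - 1*(-622))/(-142) = (-4 + 622)*(-1/142) = 618*(-1/142) = -309/71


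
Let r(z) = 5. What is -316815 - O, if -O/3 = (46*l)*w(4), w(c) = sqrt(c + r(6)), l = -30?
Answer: -329235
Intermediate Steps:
w(c) = sqrt(5 + c) (w(c) = sqrt(c + 5) = sqrt(5 + c))
O = 12420 (O = -3*46*(-30)*sqrt(5 + 4) = -(-4140)*sqrt(9) = -(-4140)*3 = -3*(-4140) = 12420)
-316815 - O = -316815 - 1*12420 = -316815 - 12420 = -329235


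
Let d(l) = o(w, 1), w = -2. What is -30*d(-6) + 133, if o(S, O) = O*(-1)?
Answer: 163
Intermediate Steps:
o(S, O) = -O
d(l) = -1 (d(l) = -1*1 = -1)
-30*d(-6) + 133 = -30*(-1) + 133 = -5*(-6) + 133 = 30 + 133 = 163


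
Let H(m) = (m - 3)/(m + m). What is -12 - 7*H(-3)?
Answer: -19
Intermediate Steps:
H(m) = (-3 + m)/(2*m) (H(m) = (-3 + m)/((2*m)) = (-3 + m)*(1/(2*m)) = (-3 + m)/(2*m))
-12 - 7*H(-3) = -12 - 7*(-3 - 3)/(2*(-3)) = -12 - 7*(-1)*(-6)/(2*3) = -12 - 7*1 = -12 - 7 = -19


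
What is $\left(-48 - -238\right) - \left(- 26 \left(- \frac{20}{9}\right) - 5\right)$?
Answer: $\frac{1235}{9} \approx 137.22$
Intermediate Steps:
$\left(-48 - -238\right) - \left(- 26 \left(- \frac{20}{9}\right) - 5\right) = \left(-48 + 238\right) - \left(- 26 \left(\left(-20\right) \frac{1}{9}\right) - 5\right) = 190 - \left(\left(-26\right) \left(- \frac{20}{9}\right) - 5\right) = 190 - \left(\frac{520}{9} - 5\right) = 190 - \frac{475}{9} = \frac{1235}{9}$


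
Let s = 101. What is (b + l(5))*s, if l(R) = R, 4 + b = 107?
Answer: 10908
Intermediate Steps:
b = 103 (b = -4 + 107 = 103)
(b + l(5))*s = (103 + 5)*101 = 108*101 = 10908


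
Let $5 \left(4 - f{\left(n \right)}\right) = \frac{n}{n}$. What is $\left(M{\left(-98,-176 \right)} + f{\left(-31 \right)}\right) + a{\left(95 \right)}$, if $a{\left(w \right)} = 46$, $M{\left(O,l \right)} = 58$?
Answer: $\frac{539}{5} \approx 107.8$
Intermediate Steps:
$f{\left(n \right)} = \frac{19}{5}$ ($f{\left(n \right)} = 4 - \frac{n \frac{1}{n}}{5} = 4 - \frac{1}{5} = \frac{19}{5}$)
$\left(M{\left(-98,-176 \right)} + f{\left(-31 \right)}\right) + a{\left(95 \right)} = \left(58 + \frac{19}{5}\right) + 46 = \frac{309}{5} + 46 = \frac{539}{5}$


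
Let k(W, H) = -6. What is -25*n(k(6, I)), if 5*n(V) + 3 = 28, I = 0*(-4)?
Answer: -125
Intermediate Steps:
I = 0
n(V) = 5 (n(V) = -3/5 + (1/5)*28 = -3/5 + 28/5 = 5)
-25*n(k(6, I)) = -25*5 = -125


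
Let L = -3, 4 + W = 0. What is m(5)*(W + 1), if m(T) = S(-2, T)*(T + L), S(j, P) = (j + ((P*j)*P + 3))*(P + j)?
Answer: 882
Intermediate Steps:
S(j, P) = (P + j)*(3 + j + j*P²) (S(j, P) = (j + (j*P² + 3))*(P + j) = (j + (3 + j*P²))*(P + j) = (3 + j + j*P²)*(P + j) = (P + j)*(3 + j + j*P²))
W = -4 (W = -4 + 0 = -4)
m(T) = (-3 + T)*(-2 + T - 2*T³ + 4*T²) (m(T) = ((-2)² + 3*T + 3*(-2) + T*(-2) - 2*T³ + T²*(-2)²)*(T - 3) = (4 + 3*T - 6 - 2*T - 2*T³ + T²*4)*(-3 + T) = (4 + 3*T - 6 - 2*T - 2*T³ + 4*T²)*(-3 + T) = (-2 + T - 2*T³ + 4*T²)*(-3 + T) = (-3 + T)*(-2 + T - 2*T³ + 4*T²))
m(5)*(W + 1) = ((-3 + 5)*(-2 + 5 - 2*5³ + 4*5²))*(-4 + 1) = (2*(-2 + 5 - 2*125 + 4*25))*(-3) = (2*(-2 + 5 - 250 + 100))*(-3) = (2*(-147))*(-3) = -294*(-3) = 882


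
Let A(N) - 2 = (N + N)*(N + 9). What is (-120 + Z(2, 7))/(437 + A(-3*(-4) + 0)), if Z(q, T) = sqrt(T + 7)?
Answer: -120/943 + sqrt(14)/943 ≈ -0.12329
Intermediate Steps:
Z(q, T) = sqrt(7 + T)
A(N) = 2 + 2*N*(9 + N) (A(N) = 2 + (N + N)*(N + 9) = 2 + (2*N)*(9 + N) = 2 + 2*N*(9 + N))
(-120 + Z(2, 7))/(437 + A(-3*(-4) + 0)) = (-120 + sqrt(7 + 7))/(437 + (2 + 2*(-3*(-4) + 0)**2 + 18*(-3*(-4) + 0))) = (-120 + sqrt(14))/(437 + (2 + 2*(12 + 0)**2 + 18*(12 + 0))) = (-120 + sqrt(14))/(437 + (2 + 2*12**2 + 18*12)) = (-120 + sqrt(14))/(437 + (2 + 2*144 + 216)) = (-120 + sqrt(14))/(437 + (2 + 288 + 216)) = (-120 + sqrt(14))/(437 + 506) = (-120 + sqrt(14))/943 = (-120 + sqrt(14))*(1/943) = -120/943 + sqrt(14)/943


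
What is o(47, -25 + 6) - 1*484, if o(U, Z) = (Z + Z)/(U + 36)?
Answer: -40210/83 ≈ -484.46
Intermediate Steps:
o(U, Z) = 2*Z/(36 + U) (o(U, Z) = (2*Z)/(36 + U) = 2*Z/(36 + U))
o(47, -25 + 6) - 1*484 = 2*(-25 + 6)/(36 + 47) - 1*484 = 2*(-19)/83 - 484 = 2*(-19)*(1/83) - 484 = -38/83 - 484 = -40210/83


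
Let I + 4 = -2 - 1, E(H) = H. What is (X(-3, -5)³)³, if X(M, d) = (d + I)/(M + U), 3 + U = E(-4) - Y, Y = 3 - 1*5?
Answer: 19683/512 ≈ 38.443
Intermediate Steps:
Y = -2 (Y = 3 - 5 = -2)
U = -5 (U = -3 + (-4 - 1*(-2)) = -3 + (-4 + 2) = -3 - 2 = -5)
I = -7 (I = -4 + (-2 - 1) = -4 - 3 = -7)
X(M, d) = (-7 + d)/(-5 + M) (X(M, d) = (d - 7)/(M - 5) = (-7 + d)/(-5 + M))
(X(-3, -5)³)³ = (((-7 - 5)/(-5 - 3))³)³ = ((-12/(-8))³)³ = ((-⅛*(-12))³)³ = ((3/2)³)³ = (27/8)³ = 19683/512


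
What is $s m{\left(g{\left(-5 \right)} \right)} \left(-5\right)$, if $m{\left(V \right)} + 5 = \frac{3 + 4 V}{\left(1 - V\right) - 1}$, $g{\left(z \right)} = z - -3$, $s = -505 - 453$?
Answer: $-35925$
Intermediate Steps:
$s = -958$
$g{\left(z \right)} = 3 + z$ ($g{\left(z \right)} = z + 3 = 3 + z$)
$m{\left(V \right)} = -5 - \frac{3 + 4 V}{V}$ ($m{\left(V \right)} = -5 + \frac{3 + 4 V}{\left(1 - V\right) - 1} = -5 + \frac{3 + 4 V}{\left(-1\right) V} = -5 + \left(3 + 4 V\right) \left(- \frac{1}{V}\right) = -5 - \frac{3 + 4 V}{V}$)
$s m{\left(g{\left(-5 \right)} \right)} \left(-5\right) = - 958 \left(-9 - \frac{3}{3 - 5}\right) \left(-5\right) = - 958 \left(-9 - \frac{3}{-2}\right) \left(-5\right) = - 958 \left(-9 - - \frac{3}{2}\right) \left(-5\right) = - 958 \left(-9 + \frac{3}{2}\right) \left(-5\right) = - 958 \left(\left(- \frac{15}{2}\right) \left(-5\right)\right) = \left(-958\right) \frac{75}{2} = -35925$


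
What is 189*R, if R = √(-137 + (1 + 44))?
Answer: 378*I*√23 ≈ 1812.8*I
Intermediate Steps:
R = 2*I*√23 (R = √(-137 + 45) = √(-92) = 2*I*√23 ≈ 9.5917*I)
189*R = 189*(2*I*√23) = 378*I*√23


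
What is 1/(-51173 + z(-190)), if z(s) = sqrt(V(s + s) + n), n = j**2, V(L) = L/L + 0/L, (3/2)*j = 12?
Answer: -51173/2618675864 - sqrt(65)/2618675864 ≈ -1.9545e-5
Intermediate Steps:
j = 8 (j = (2/3)*12 = 8)
V(L) = 1 (V(L) = 1 + 0 = 1)
n = 64 (n = 8**2 = 64)
z(s) = sqrt(65) (z(s) = sqrt(1 + 64) = sqrt(65))
1/(-51173 + z(-190)) = 1/(-51173 + sqrt(65))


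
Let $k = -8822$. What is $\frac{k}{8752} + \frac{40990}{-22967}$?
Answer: $- \frac{280679677}{100503592} \approx -2.7927$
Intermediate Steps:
$\frac{k}{8752} + \frac{40990}{-22967} = - \frac{8822}{8752} + \frac{40990}{-22967} = \left(-8822\right) \frac{1}{8752} + 40990 \left(- \frac{1}{22967}\right) = - \frac{4411}{4376} - \frac{40990}{22967} = - \frac{280679677}{100503592}$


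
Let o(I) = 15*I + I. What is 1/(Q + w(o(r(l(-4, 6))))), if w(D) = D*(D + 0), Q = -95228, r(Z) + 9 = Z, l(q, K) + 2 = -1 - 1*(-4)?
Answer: -1/78844 ≈ -1.2683e-5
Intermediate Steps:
l(q, K) = 1 (l(q, K) = -2 + (-1 - 1*(-4)) = -2 + (-1 + 4) = -2 + 3 = 1)
r(Z) = -9 + Z
o(I) = 16*I
w(D) = D**2 (w(D) = D*D = D**2)
1/(Q + w(o(r(l(-4, 6))))) = 1/(-95228 + (16*(-9 + 1))**2) = 1/(-95228 + (16*(-8))**2) = 1/(-95228 + (-128)**2) = 1/(-95228 + 16384) = 1/(-78844) = -1/78844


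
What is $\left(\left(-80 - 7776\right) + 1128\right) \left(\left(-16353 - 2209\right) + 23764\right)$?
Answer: $-34999056$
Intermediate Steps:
$\left(\left(-80 - 7776\right) + 1128\right) \left(\left(-16353 - 2209\right) + 23764\right) = \left(\left(-80 - 7776\right) + 1128\right) \left(-18562 + 23764\right) = \left(-7856 + 1128\right) 5202 = \left(-6728\right) 5202 = -34999056$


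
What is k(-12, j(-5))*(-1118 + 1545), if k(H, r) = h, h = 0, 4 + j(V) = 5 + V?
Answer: 0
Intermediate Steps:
j(V) = 1 + V (j(V) = -4 + (5 + V) = 1 + V)
k(H, r) = 0
k(-12, j(-5))*(-1118 + 1545) = 0*(-1118 + 1545) = 0*427 = 0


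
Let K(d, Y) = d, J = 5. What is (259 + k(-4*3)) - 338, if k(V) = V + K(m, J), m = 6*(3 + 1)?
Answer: -67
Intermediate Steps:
m = 24 (m = 6*4 = 24)
k(V) = 24 + V (k(V) = V + 24 = 24 + V)
(259 + k(-4*3)) - 338 = (259 + (24 - 4*3)) - 338 = (259 + (24 - 12)) - 338 = (259 + 12) - 338 = 271 - 338 = -67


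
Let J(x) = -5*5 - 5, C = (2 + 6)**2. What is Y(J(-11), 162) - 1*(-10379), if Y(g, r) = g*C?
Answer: 8459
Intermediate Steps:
C = 64 (C = 8**2 = 64)
J(x) = -30 (J(x) = -25 - 5 = -30)
Y(g, r) = 64*g (Y(g, r) = g*64 = 64*g)
Y(J(-11), 162) - 1*(-10379) = 64*(-30) - 1*(-10379) = -1920 + 10379 = 8459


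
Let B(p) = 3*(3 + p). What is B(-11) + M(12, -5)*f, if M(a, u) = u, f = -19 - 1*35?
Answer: 246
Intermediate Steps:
f = -54 (f = -19 - 35 = -54)
B(p) = 9 + 3*p
B(-11) + M(12, -5)*f = (9 + 3*(-11)) - 5*(-54) = (9 - 33) + 270 = -24 + 270 = 246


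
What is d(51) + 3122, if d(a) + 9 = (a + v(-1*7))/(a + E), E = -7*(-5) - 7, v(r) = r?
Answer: 245971/79 ≈ 3113.6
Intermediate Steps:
E = 28 (E = 35 - 7 = 28)
d(a) = -9 + (-7 + a)/(28 + a) (d(a) = -9 + (a - 1*7)/(a + 28) = -9 + (a - 7)/(28 + a) = -9 + (-7 + a)/(28 + a))
d(51) + 3122 = (-259 - 8*51)/(28 + 51) + 3122 = (-259 - 408)/79 + 3122 = (1/79)*(-667) + 3122 = -667/79 + 3122 = 245971/79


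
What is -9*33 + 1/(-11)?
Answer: -3268/11 ≈ -297.09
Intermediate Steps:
-9*33 + 1/(-11) = -297 - 1/11 = -3268/11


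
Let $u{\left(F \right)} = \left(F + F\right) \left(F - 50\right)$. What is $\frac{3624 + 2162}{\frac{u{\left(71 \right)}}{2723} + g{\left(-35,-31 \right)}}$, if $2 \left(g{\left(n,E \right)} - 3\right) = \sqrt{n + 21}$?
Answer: $\frac{7170902244}{6134545} - \frac{875543306 i \sqrt{14}}{6134545} \approx 1168.9 - 534.02 i$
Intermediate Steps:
$g{\left(n,E \right)} = 3 + \frac{\sqrt{21 + n}}{2}$ ($g{\left(n,E \right)} = 3 + \frac{\sqrt{n + 21}}{2} = 3 + \frac{\sqrt{21 + n}}{2}$)
$u{\left(F \right)} = 2 F \left(-50 + F\right)$
$\frac{3624 + 2162}{\frac{u{\left(71 \right)}}{2723} + g{\left(-35,-31 \right)}} = \frac{3624 + 2162}{\frac{2 \cdot 71 \left(-50 + 71\right)}{2723} + \left(3 + \frac{\sqrt{21 - 35}}{2}\right)} = \frac{5786}{2 \cdot 71 \cdot 21 \cdot \frac{1}{2723} + \left(3 + \frac{\sqrt{-14}}{2}\right)} = \frac{5786}{2982 \cdot \frac{1}{2723} + \left(3 + \frac{i \sqrt{14}}{2}\right)} = \frac{5786}{\frac{426}{389} + \left(3 + \frac{i \sqrt{14}}{2}\right)} = \frac{5786}{\frac{1593}{389} + \frac{i \sqrt{14}}{2}}$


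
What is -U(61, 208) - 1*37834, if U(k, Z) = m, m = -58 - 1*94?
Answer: -37682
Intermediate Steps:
m = -152 (m = -58 - 94 = -152)
U(k, Z) = -152
-U(61, 208) - 1*37834 = -1*(-152) - 1*37834 = 152 - 37834 = -37682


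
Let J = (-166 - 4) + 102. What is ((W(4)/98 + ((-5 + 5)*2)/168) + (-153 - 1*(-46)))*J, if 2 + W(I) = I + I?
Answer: 356320/49 ≈ 7271.8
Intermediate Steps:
W(I) = -2 + 2*I (W(I) = -2 + (I + I) = -2 + 2*I)
J = -68 (J = -170 + 102 = -68)
((W(4)/98 + ((-5 + 5)*2)/168) + (-153 - 1*(-46)))*J = (((-2 + 2*4)/98 + ((-5 + 5)*2)/168) + (-153 - 1*(-46)))*(-68) = (((-2 + 8)*(1/98) + (0*2)*(1/168)) + (-153 + 46))*(-68) = ((6*(1/98) + 0*(1/168)) - 107)*(-68) = ((3/49 + 0) - 107)*(-68) = (3/49 - 107)*(-68) = -5240/49*(-68) = 356320/49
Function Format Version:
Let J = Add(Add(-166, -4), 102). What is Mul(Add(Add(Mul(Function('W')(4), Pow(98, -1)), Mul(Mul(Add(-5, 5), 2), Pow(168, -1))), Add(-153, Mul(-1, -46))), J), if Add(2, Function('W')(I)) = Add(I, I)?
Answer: Rational(356320, 49) ≈ 7271.8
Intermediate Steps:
Function('W')(I) = Add(-2, Mul(2, I)) (Function('W')(I) = Add(-2, Add(I, I)) = Add(-2, Mul(2, I)))
J = -68 (J = Add(-170, 102) = -68)
Mul(Add(Add(Mul(Function('W')(4), Pow(98, -1)), Mul(Mul(Add(-5, 5), 2), Pow(168, -1))), Add(-153, Mul(-1, -46))), J) = Mul(Add(Add(Mul(Add(-2, Mul(2, 4)), Pow(98, -1)), Mul(Mul(Add(-5, 5), 2), Pow(168, -1))), Add(-153, Mul(-1, -46))), -68) = Mul(Add(Add(Mul(Add(-2, 8), Rational(1, 98)), Mul(Mul(0, 2), Rational(1, 168))), Add(-153, 46)), -68) = Mul(Add(Add(Mul(6, Rational(1, 98)), Mul(0, Rational(1, 168))), -107), -68) = Mul(Add(Add(Rational(3, 49), 0), -107), -68) = Mul(Add(Rational(3, 49), -107), -68) = Mul(Rational(-5240, 49), -68) = Rational(356320, 49)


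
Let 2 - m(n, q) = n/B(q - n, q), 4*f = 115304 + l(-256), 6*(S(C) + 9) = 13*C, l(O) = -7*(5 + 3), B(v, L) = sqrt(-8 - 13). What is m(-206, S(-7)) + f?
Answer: 28814 - 206*I*sqrt(21)/21 ≈ 28814.0 - 44.953*I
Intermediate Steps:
B(v, L) = I*sqrt(21) (B(v, L) = sqrt(-21) = I*sqrt(21))
l(O) = -56 (l(O) = -7*8 = -56)
S(C) = -9 + 13*C/6 (S(C) = -9 + (13*C)/6 = -9 + 13*C/6)
f = 28812 (f = (115304 - 56)/4 = (1/4)*115248 = 28812)
m(n, q) = 2 + I*n*sqrt(21)/21 (m(n, q) = 2 - n/(I*sqrt(21)) = 2 - n*(-I*sqrt(21)/21) = 2 - (-1)*I*n*sqrt(21)/21 = 2 + I*n*sqrt(21)/21)
m(-206, S(-7)) + f = (2 + (1/21)*I*(-206)*sqrt(21)) + 28812 = (2 - 206*I*sqrt(21)/21) + 28812 = 28814 - 206*I*sqrt(21)/21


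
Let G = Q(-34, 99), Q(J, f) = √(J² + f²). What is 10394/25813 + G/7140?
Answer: 10394/25813 + √10957/7140 ≈ 0.41733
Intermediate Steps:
G = √10957 (G = √((-34)² + 99²) = √(1156 + 9801) = √10957 ≈ 104.68)
10394/25813 + G/7140 = 10394/25813 + √10957/7140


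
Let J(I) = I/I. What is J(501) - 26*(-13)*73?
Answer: 24675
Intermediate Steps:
J(I) = 1
J(501) - 26*(-13)*73 = 1 - 26*(-13)*73 = 1 - (-338)*73 = 1 - 1*(-24674) = 1 + 24674 = 24675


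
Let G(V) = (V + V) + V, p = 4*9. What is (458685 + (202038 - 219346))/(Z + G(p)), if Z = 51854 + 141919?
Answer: 441377/193881 ≈ 2.2765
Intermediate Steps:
p = 36
G(V) = 3*V (G(V) = 2*V + V = 3*V)
Z = 193773
(458685 + (202038 - 219346))/(Z + G(p)) = (458685 + (202038 - 219346))/(193773 + 3*36) = (458685 - 17308)/(193773 + 108) = 441377/193881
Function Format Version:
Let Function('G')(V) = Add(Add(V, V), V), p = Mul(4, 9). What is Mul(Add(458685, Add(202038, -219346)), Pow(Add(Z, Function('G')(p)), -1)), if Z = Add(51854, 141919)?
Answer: Rational(441377, 193881) ≈ 2.2765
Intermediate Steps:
p = 36
Function('G')(V) = Mul(3, V) (Function('G')(V) = Add(Mul(2, V), V) = Mul(3, V))
Z = 193773
Mul(Add(458685, Add(202038, -219346)), Pow(Add(Z, Function('G')(p)), -1)) = Mul(Add(458685, Add(202038, -219346)), Pow(Add(193773, Mul(3, 36)), -1)) = Mul(Add(458685, -17308), Pow(Add(193773, 108), -1)) = Mul(441377, Pow(193881, -1)) = Mul(441377, Rational(1, 193881)) = Rational(441377, 193881)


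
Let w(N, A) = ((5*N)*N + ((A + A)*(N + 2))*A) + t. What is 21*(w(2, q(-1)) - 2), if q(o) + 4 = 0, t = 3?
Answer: 3129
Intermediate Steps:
q(o) = -4 (q(o) = -4 + 0 = -4)
w(N, A) = 3 + 5*N**2 + 2*A**2*(2 + N) (w(N, A) = ((5*N)*N + ((A + A)*(N + 2))*A) + 3 = (5*N**2 + ((2*A)*(2 + N))*A) + 3 = (5*N**2 + (2*A*(2 + N))*A) + 3 = (5*N**2 + 2*A**2*(2 + N)) + 3 = 3 + 5*N**2 + 2*A**2*(2 + N))
21*(w(2, q(-1)) - 2) = 21*((3 + 4*(-4)**2 + 5*2**2 + 2*2*(-4)**2) - 2) = 21*((3 + 4*16 + 5*4 + 2*2*16) - 2) = 21*((3 + 64 + 20 + 64) - 2) = 21*(151 - 2) = 21*149 = 3129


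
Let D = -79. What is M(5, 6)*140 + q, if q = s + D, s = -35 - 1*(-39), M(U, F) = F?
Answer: 765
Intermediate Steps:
s = 4 (s = -35 + 39 = 4)
q = -75 (q = 4 - 79 = -75)
M(5, 6)*140 + q = 6*140 - 75 = 840 - 75 = 765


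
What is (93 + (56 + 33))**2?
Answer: 33124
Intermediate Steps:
(93 + (56 + 33))**2 = (93 + 89)**2 = 182**2 = 33124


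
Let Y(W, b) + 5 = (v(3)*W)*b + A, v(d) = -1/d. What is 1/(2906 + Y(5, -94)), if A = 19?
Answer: 3/9230 ≈ 0.00032503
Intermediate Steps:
Y(W, b) = 14 - W*b/3 (Y(W, b) = -5 + (((-1/3)*W)*b + 19) = -5 + (((-1*1/3)*W)*b + 19) = -5 + ((-W/3)*b + 19) = -5 + (-W*b/3 + 19) = -5 + (19 - W*b/3) = 14 - W*b/3)
1/(2906 + Y(5, -94)) = 1/(2906 + (14 - 1/3*5*(-94))) = 1/(2906 + (14 + 470/3)) = 1/(2906 + 512/3) = 1/(9230/3) = 3/9230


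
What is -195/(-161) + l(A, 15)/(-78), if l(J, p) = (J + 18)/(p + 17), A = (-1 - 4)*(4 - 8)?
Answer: 240301/200928 ≈ 1.1960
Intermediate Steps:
A = 20 (A = -5*(-4) = 20)
l(J, p) = (18 + J)/(17 + p)
-195/(-161) + l(A, 15)/(-78) = -195/(-161) + ((18 + 20)/(17 + 15))/(-78) = -195*(-1/161) + (38/32)*(-1/78) = 195/161 + ((1/32)*38)*(-1/78) = 195/161 + (19/16)*(-1/78) = 195/161 - 19/1248 = 240301/200928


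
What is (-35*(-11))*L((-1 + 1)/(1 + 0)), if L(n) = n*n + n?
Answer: 0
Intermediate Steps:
L(n) = n + n² (L(n) = n² + n = n + n²)
(-35*(-11))*L((-1 + 1)/(1 + 0)) = (-35*(-11))*(((-1 + 1)/(1 + 0))*(1 + (-1 + 1)/(1 + 0))) = 385*((0/1)*(1 + 0/1)) = 385*((0*1)*(1 + 0*1)) = 385*(0*(1 + 0)) = 385*(0*1) = 385*0 = 0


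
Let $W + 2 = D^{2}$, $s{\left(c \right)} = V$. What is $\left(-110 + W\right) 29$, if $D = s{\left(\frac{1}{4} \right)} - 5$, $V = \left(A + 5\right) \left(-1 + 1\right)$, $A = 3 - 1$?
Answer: $-2523$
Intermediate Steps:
$A = 2$
$V = 0$ ($V = \left(2 + 5\right) \left(-1 + 1\right) = 7 \cdot 0 = 0$)
$s{\left(c \right)} = 0$
$D = -5$ ($D = 0 - 5 = -5$)
$W = 23$ ($W = -2 + \left(-5\right)^{2} = -2 + 25 = 23$)
$\left(-110 + W\right) 29 = \left(-110 + 23\right) 29 = \left(-87\right) 29 = -2523$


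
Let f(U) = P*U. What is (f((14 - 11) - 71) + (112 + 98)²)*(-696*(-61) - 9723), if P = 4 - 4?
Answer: 1443525300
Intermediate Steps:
P = 0
f(U) = 0 (f(U) = 0*U = 0)
(f((14 - 11) - 71) + (112 + 98)²)*(-696*(-61) - 9723) = (0 + (112 + 98)²)*(-696*(-61) - 9723) = (0 + 210²)*(42456 - 9723) = (0 + 44100)*32733 = 44100*32733 = 1443525300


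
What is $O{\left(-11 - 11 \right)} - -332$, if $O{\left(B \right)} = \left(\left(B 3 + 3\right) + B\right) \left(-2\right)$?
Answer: $502$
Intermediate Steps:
$O{\left(B \right)} = -6 - 8 B$ ($O{\left(B \right)} = \left(\left(3 B + 3\right) + B\right) \left(-2\right) = \left(\left(3 + 3 B\right) + B\right) \left(-2\right) = \left(3 + 4 B\right) \left(-2\right) = -6 - 8 B$)
$O{\left(-11 - 11 \right)} - -332 = \left(-6 - 8 \left(-11 - 11\right)\right) - -332 = \left(-6 - -176\right) + 332 = \left(-6 + 176\right) + 332 = 170 + 332 = 502$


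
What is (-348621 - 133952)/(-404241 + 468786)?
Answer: -37121/4965 ≈ -7.4765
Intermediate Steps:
(-348621 - 133952)/(-404241 + 468786) = -482573/64545 = -482573*1/64545 = -37121/4965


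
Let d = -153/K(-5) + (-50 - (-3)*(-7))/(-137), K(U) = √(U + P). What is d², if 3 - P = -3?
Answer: 436392100/18769 ≈ 23251.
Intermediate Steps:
P = 6 (P = 3 - 1*(-3) = 3 + 3 = 6)
K(U) = √(6 + U) (K(U) = √(U + 6) = √(6 + U))
d = -20890/137 (d = -153/√(6 - 5) + (-50 - (-3)*(-7))/(-137) = -153/(√1) + (-50 - 1*21)*(-1/137) = -153/1 + (-50 - 21)*(-1/137) = -153*1 - 71*(-1/137) = -153 + 71/137 = -20890/137 ≈ -152.48)
d² = (-20890/137)² = 436392100/18769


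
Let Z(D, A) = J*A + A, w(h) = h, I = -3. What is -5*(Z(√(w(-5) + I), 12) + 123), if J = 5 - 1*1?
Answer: -915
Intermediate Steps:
J = 4 (J = 5 - 1 = 4)
Z(D, A) = 5*A (Z(D, A) = 4*A + A = 5*A)
-5*(Z(√(w(-5) + I), 12) + 123) = -5*(5*12 + 123) = -5*(60 + 123) = -5*183 = -915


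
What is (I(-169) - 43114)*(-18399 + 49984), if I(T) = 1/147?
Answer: -200178054845/147 ≈ -1.3618e+9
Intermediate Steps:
I(T) = 1/147
(I(-169) - 43114)*(-18399 + 49984) = (1/147 - 43114)*(-18399 + 49984) = -6337757/147*31585 = -200178054845/147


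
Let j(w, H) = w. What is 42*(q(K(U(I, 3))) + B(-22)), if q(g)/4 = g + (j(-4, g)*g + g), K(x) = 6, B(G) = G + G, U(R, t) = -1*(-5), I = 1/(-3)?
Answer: -3864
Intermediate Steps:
I = -1/3 ≈ -0.33333
U(R, t) = 5
B(G) = 2*G
q(g) = -8*g (q(g) = 4*(g + (-4*g + g)) = 4*(g - 3*g) = 4*(-2*g) = -8*g)
42*(q(K(U(I, 3))) + B(-22)) = 42*(-8*6 + 2*(-22)) = 42*(-48 - 44) = 42*(-92) = -3864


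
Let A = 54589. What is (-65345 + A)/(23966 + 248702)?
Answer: -2689/68167 ≈ -0.039447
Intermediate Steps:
(-65345 + A)/(23966 + 248702) = (-65345 + 54589)/(23966 + 248702) = -10756/272668 = -10756*1/272668 = -2689/68167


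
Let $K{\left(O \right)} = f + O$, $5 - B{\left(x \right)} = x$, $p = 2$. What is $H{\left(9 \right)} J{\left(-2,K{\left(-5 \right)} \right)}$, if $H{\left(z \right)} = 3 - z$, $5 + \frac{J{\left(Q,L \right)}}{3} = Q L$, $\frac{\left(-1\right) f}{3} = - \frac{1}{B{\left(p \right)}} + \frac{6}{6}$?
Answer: $-162$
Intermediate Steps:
$B{\left(x \right)} = 5 - x$
$f = -2$ ($f = - 3 \left(- \frac{1}{5 - 2} + \frac{6}{6}\right) = - 3 \left(- \frac{1}{5 - 2} + 6 \cdot \frac{1}{6}\right) = - 3 \left(- \frac{1}{3} + 1\right) = \left(-3\right) \frac{2}{3} = -2$)
$K{\left(O \right)} = -2 + O$
$J{\left(Q,L \right)} = -15 + 3 L Q$ ($J{\left(Q,L \right)} = -15 + 3 Q L = -15 + 3 L Q$)
$H{\left(9 \right)} J{\left(-2,K{\left(-5 \right)} \right)} = \left(3 - 9\right) \left(-15 + 3 \left(-2 - 5\right) \left(-2\right)\right) = \left(3 - 9\right) \left(-15 + 3 \left(-7\right) \left(-2\right)\right) = - 6 \left(-15 + 42\right) = \left(-6\right) 27 = -162$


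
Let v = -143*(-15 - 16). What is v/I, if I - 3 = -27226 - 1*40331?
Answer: -4433/67554 ≈ -0.065622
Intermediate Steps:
I = -67554 (I = 3 + (-27226 - 1*40331) = 3 + (-27226 - 40331) = 3 - 67557 = -67554)
v = 4433 (v = -143*(-31) = 4433)
v/I = 4433/(-67554) = 4433*(-1/67554) = -4433/67554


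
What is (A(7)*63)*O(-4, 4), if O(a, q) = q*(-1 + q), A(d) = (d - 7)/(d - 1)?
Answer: 0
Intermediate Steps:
A(d) = (-7 + d)/(-1 + d)
(A(7)*63)*O(-4, 4) = (((-7 + 7)/(-1 + 7))*63)*(4*(-1 + 4)) = ((0/6)*63)*(4*3) = (((⅙)*0)*63)*12 = (0*63)*12 = 0*12 = 0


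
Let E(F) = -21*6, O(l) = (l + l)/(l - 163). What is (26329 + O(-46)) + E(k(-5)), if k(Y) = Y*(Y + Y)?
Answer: 5476519/209 ≈ 26203.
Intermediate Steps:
k(Y) = 2*Y² (k(Y) = Y*(2*Y) = 2*Y²)
O(l) = 2*l/(-163 + l) (O(l) = (2*l)/(-163 + l) = 2*l/(-163 + l))
E(F) = -126
(26329 + O(-46)) + E(k(-5)) = (26329 + 2*(-46)/(-163 - 46)) - 126 = (26329 + 2*(-46)/(-209)) - 126 = (26329 + 2*(-46)*(-1/209)) - 126 = (26329 + 92/209) - 126 = 5502853/209 - 126 = 5476519/209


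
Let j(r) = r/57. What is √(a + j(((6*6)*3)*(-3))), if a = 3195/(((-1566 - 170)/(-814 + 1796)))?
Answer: 3*I*√13697475953/8246 ≈ 42.579*I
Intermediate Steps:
j(r) = r/57 (j(r) = r*(1/57) = r/57)
a = -1568745/868 (a = 3195/((-1736/982)) = 3195/((-1736*1/982)) = 3195/(-868/491) = 3195*(-491/868) = -1568745/868 ≈ -1807.3)
√(a + j(((6*6)*3)*(-3))) = √(-1568745/868 + (((6*6)*3)*(-3))/57) = √(-1568745/868 + ((36*3)*(-3))/57) = √(-1568745/868 + (108*(-3))/57) = √(-1568745/868 + (1/57)*(-324)) = √(-1568745/868 - 108/19) = √(-29899899/16492) = 3*I*√13697475953/8246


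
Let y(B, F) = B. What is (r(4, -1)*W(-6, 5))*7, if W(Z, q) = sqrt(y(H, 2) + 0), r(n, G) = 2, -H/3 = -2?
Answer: 14*sqrt(6) ≈ 34.293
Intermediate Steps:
H = 6 (H = -3*(-2) = 6)
W(Z, q) = sqrt(6) (W(Z, q) = sqrt(6 + 0) = sqrt(6))
(r(4, -1)*W(-6, 5))*7 = (2*sqrt(6))*7 = 14*sqrt(6)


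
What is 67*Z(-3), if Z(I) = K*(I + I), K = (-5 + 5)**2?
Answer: 0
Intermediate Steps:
K = 0 (K = 0**2 = 0)
Z(I) = 0 (Z(I) = 0*(I + I) = 0*(2*I) = 0)
67*Z(-3) = 67*0 = 0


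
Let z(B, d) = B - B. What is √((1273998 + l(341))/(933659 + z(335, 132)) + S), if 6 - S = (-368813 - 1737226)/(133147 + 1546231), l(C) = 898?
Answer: √21191305369889370102716102/1567966384102 ≈ 2.9359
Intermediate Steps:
z(B, d) = 0
S = 12182307/1679378 (S = 6 - (-368813 - 1737226)/(133147 + 1546231) = 6 - (-2106039)/1679378 = 6 - 1*(-2106039/1679378) = 6 + 2106039/1679378 = 12182307/1679378 ≈ 7.2541)
√((1273998 + l(341))/(933659 + z(335, 132)) + S) = √((1273998 + 898)/(933659 + 0) + 12182307/1679378) = √(1274896/933659 + 12182307/1679378) = √(13515152866001/1567966384102) = √21191305369889370102716102/1567966384102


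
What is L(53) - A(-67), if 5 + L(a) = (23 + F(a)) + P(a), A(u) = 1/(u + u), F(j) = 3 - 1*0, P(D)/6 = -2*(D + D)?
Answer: -167633/134 ≈ -1251.0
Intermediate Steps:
P(D) = -24*D (P(D) = 6*(-2*(D + D)) = 6*(-4*D) = -24*D)
F(j) = 3 (F(j) = 3 + 0 = 3)
A(u) = 1/(2*u)
L(a) = 21 - 24*a (L(a) = -5 + ((23 + 3) - 24*a) = -5 + (26 - 24*a) = 21 - 24*a)
L(53) - A(-67) = (21 - 24*53) - 1/(2*(-67)) = (21 - 1272) - (-1)/(2*67) = -1251 - 1*(-1/134) = -1251 + 1/134 = -167633/134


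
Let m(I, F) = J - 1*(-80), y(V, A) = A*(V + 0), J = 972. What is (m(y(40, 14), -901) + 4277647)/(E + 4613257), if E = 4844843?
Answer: 475411/1050900 ≈ 0.45238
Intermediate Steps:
y(V, A) = A*V
m(I, F) = 1052 (m(I, F) = 972 - 1*(-80) = 972 + 80 = 1052)
(m(y(40, 14), -901) + 4277647)/(E + 4613257) = (1052 + 4277647)/(4844843 + 4613257) = 4278699/9458100 = 4278699*(1/9458100) = 475411/1050900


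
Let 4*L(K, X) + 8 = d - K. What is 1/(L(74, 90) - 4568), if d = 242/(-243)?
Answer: -243/1115066 ≈ -0.00021792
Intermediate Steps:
d = -242/243 (d = 242*(-1/243) = -242/243 ≈ -0.99588)
L(K, X) = -1093/486 - K/4 (L(K, X) = -2 + (-242/243 - K)/4 = -2 + (-121/486 - K/4) = -1093/486 - K/4)
1/(L(74, 90) - 4568) = 1/((-1093/486 - ¼*74) - 4568) = 1/((-1093/486 - 37/2) - 4568) = 1/(-5042/243 - 4568) = 1/(-1115066/243) = -243/1115066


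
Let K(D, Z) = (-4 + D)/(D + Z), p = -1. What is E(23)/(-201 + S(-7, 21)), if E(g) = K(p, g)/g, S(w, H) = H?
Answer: 1/18216 ≈ 5.4897e-5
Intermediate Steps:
K(D, Z) = (-4 + D)/(D + Z)
E(g) = -5/(g*(-1 + g)) (E(g) = ((-4 - 1)/(-1 + g))/g = (-5/(-1 + g))/g = -5/(g*(-1 + g)))
E(23)/(-201 + S(-7, 21)) = (-5/(23*(-1 + 23)))/(-201 + 21) = -5*1/23/22/(-180) = -5*1/23*1/22*(-1/180) = -5/506*(-1/180) = 1/18216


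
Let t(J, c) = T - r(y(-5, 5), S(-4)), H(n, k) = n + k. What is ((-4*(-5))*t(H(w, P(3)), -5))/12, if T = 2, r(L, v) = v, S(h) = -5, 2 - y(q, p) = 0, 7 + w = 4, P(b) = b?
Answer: 35/3 ≈ 11.667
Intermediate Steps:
w = -3 (w = -7 + 4 = -3)
y(q, p) = 2 (y(q, p) = 2 - 1*0 = 2 + 0 = 2)
H(n, k) = k + n
t(J, c) = 7 (t(J, c) = 2 - 1*(-5) = 2 + 5 = 7)
((-4*(-5))*t(H(w, P(3)), -5))/12 = (-4*(-5)*7)/12 = (20*7)*(1/12) = 140*(1/12) = 35/3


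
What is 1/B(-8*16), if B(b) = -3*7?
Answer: -1/21 ≈ -0.047619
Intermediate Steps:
B(b) = -21
1/B(-8*16) = 1/(-21) = -1/21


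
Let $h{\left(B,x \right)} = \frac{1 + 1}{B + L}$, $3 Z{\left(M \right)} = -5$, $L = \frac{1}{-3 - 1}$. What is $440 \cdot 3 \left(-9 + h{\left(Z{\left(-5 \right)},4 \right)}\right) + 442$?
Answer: $- \frac{294754}{23} \approx -12815.0$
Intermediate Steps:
$L = - \frac{1}{4}$ ($L = \frac{1}{-4} = - \frac{1}{4} \approx -0.25$)
$Z{\left(M \right)} = - \frac{5}{3}$ ($Z{\left(M \right)} = \frac{1}{3} \left(-5\right) = - \frac{5}{3}$)
$h{\left(B,x \right)} = \frac{2}{- \frac{1}{4} + B}$ ($h{\left(B,x \right)} = \frac{1 + 1}{B - \frac{1}{4}} = \frac{2}{- \frac{1}{4} + B}$)
$440 \cdot 3 \left(-9 + h{\left(Z{\left(-5 \right)},4 \right)}\right) + 442 = 440 \cdot 3 \left(-9 + \frac{8}{-1 + 4 \left(- \frac{5}{3}\right)}\right) + 442 = 440 \cdot 3 \left(-9 + \frac{8}{-1 - \frac{20}{3}}\right) + 442 = 440 \cdot 3 \left(-9 + \frac{8}{- \frac{23}{3}}\right) + 442 = 440 \cdot 3 \left(-9 + 8 \left(- \frac{3}{23}\right)\right) + 442 = 440 \cdot 3 \left(-9 - \frac{24}{23}\right) + 442 = 440 \cdot 3 \left(- \frac{231}{23}\right) + 442 = 440 \left(- \frac{693}{23}\right) + 442 = - \frac{304920}{23} + 442 = - \frac{294754}{23}$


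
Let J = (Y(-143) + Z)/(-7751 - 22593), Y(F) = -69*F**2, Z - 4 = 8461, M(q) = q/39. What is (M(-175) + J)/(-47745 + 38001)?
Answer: -12346981/2882801376 ≈ -0.0042830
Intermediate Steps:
M(q) = q/39 (M(q) = q*(1/39) = q/39)
Z = 8465 (Z = 4 + 8461 = 8465)
J = 350629/7586 (J = (-69*(-143)**2 + 8465)/(-7751 - 22593) = (-69*20449 + 8465)/(-30344) = (-1410981 + 8465)*(-1/30344) = -1402516*(-1/30344) = 350629/7586 ≈ 46.221)
(M(-175) + J)/(-47745 + 38001) = ((1/39)*(-175) + 350629/7586)/(-47745 + 38001) = (-175/39 + 350629/7586)/(-9744) = (12346981/295854)*(-1/9744) = -12346981/2882801376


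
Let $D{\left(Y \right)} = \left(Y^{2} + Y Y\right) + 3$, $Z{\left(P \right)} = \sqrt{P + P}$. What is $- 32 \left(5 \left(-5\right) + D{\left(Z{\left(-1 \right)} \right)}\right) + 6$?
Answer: $838$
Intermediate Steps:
$Z{\left(P \right)} = \sqrt{2} \sqrt{P}$ ($Z{\left(P \right)} = \sqrt{2 P} = \sqrt{2} \sqrt{P}$)
$D{\left(Y \right)} = 3 + 2 Y^{2}$ ($D{\left(Y \right)} = \left(Y^{2} + Y^{2}\right) + 3 = 2 Y^{2} + 3 = 3 + 2 Y^{2}$)
$- 32 \left(5 \left(-5\right) + D{\left(Z{\left(-1 \right)} \right)}\right) + 6 = - 32 \left(5 \left(-5\right) + \left(3 + 2 \left(\sqrt{2} \sqrt{-1}\right)^{2}\right)\right) + 6 = - 32 \left(-25 + \left(3 + 2 \left(\sqrt{2} i\right)^{2}\right)\right) + 6 = - 32 \left(-25 + \left(3 + 2 \left(i \sqrt{2}\right)^{2}\right)\right) + 6 = - 32 \left(-25 + \left(3 + 2 \left(-2\right)\right)\right) + 6 = - 32 \left(-25 + \left(3 - 4\right)\right) + 6 = - 32 \left(-25 - 1\right) + 6 = \left(-32\right) \left(-26\right) + 6 = 832 + 6 = 838$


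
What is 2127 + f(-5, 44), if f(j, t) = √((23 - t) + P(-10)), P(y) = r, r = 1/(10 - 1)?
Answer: 2127 + 2*I*√47/3 ≈ 2127.0 + 4.5704*I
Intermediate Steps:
r = ⅑ (r = 1/9 = ⅑ ≈ 0.11111)
P(y) = ⅑
f(j, t) = √(208/9 - t) (f(j, t) = √((23 - t) + ⅑) = √(208/9 - t))
2127 + f(-5, 44) = 2127 + √(208 - 9*44)/3 = 2127 + √(208 - 396)/3 = 2127 + √(-188)/3 = 2127 + (2*I*√47)/3 = 2127 + 2*I*√47/3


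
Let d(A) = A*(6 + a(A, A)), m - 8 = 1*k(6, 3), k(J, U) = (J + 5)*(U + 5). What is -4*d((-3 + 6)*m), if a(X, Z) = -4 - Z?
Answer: 329472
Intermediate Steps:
k(J, U) = (5 + J)*(5 + U)
m = 96 (m = 8 + 1*(25 + 5*6 + 5*3 + 6*3) = 8 + 1*(25 + 30 + 15 + 18) = 8 + 1*88 = 8 + 88 = 96)
d(A) = A*(2 - A) (d(A) = A*(6 + (-4 - A)) = A*(2 - A))
-4*d((-3 + 6)*m) = -4*(-3 + 6)*96*(2 - (-3 + 6)*96) = -4*3*96*(2 - 3*96) = -1152*(2 - 1*288) = -1152*(2 - 288) = -1152*(-286) = -4*(-82368) = 329472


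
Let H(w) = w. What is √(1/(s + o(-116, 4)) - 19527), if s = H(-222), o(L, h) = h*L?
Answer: I*√187537322/98 ≈ 139.74*I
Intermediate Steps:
o(L, h) = L*h
s = -222
√(1/(s + o(-116, 4)) - 19527) = √(1/(-222 - 116*4) - 19527) = √(1/(-222 - 464) - 19527) = √(1/(-686) - 19527) = √(-1/686 - 19527) = √(-13395523/686) = I*√187537322/98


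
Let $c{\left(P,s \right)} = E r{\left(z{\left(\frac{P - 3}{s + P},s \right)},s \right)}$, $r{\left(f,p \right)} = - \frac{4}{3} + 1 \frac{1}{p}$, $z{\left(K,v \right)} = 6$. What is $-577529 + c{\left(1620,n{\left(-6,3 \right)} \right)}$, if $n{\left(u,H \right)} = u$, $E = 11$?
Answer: $- \frac{1155091}{2} \approx -5.7755 \cdot 10^{5}$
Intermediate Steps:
$r{\left(f,p \right)} = - \frac{4}{3} + \frac{1}{p}$ ($r{\left(f,p \right)} = \left(-4\right) \frac{1}{3} + \frac{1}{p} = - \frac{4}{3} + \frac{1}{p}$)
$c{\left(P,s \right)} = - \frac{44}{3} + \frac{11}{s}$ ($c{\left(P,s \right)} = 11 \left(- \frac{4}{3} + \frac{1}{s}\right) = - \frac{44}{3} + \frac{11}{s}$)
$-577529 + c{\left(1620,n{\left(-6,3 \right)} \right)} = -577529 - \left(\frac{44}{3} - \frac{11}{-6}\right) = -577529 + \left(- \frac{44}{3} + 11 \left(- \frac{1}{6}\right)\right) = -577529 - \frac{33}{2} = - \frac{1155091}{2}$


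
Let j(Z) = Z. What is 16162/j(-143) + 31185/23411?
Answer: -373909127/3347773 ≈ -111.69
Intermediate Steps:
16162/j(-143) + 31185/23411 = 16162/(-143) + 31185/23411 = 16162*(-1/143) + 31185*(1/23411) = -16162/143 + 31185/23411 = -373909127/3347773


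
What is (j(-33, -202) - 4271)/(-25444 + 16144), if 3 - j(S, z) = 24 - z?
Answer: 749/1550 ≈ 0.48323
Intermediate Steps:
j(S, z) = -21 + z (j(S, z) = 3 - (24 - z) = 3 + (-24 + z) = -21 + z)
(j(-33, -202) - 4271)/(-25444 + 16144) = ((-21 - 202) - 4271)/(-25444 + 16144) = (-223 - 4271)/(-9300) = -4494*(-1/9300) = 749/1550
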